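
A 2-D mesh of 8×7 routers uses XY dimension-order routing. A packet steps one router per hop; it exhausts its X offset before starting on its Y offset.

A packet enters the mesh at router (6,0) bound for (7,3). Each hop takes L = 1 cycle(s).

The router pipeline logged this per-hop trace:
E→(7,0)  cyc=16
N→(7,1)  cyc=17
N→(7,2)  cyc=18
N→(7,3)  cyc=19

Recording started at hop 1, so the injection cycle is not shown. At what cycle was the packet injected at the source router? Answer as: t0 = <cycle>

t0 = 15

The first recorded entry is hop 1 at cycle 16.
t0 = cyc[1] − L = 16 − 1 = 15.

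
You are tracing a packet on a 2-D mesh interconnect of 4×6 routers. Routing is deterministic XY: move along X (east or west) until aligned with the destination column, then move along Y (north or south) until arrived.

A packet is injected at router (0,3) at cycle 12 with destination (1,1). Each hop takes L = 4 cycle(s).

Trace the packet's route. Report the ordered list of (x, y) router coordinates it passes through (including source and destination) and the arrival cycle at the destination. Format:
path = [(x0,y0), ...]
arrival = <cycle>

hop 0: (0,3) @ cyc 12
hop 1: (1,3) @ cyc 16  [E]
hop 2: (1,2) @ cyc 20  [S]
hop 3: (1,1) @ cyc 24  [S]

path = [(0,3), (1,3), (1,2), (1,1)]
arrival = 24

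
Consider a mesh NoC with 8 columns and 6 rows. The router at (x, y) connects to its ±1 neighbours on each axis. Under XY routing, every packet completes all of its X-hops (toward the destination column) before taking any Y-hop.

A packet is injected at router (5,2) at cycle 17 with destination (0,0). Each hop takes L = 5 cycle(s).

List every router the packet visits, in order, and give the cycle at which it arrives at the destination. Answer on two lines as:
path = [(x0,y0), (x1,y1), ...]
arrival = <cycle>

hop 0: (5,2) @ cyc 17
hop 1: (4,2) @ cyc 22  [W]
hop 2: (3,2) @ cyc 27  [W]
hop 3: (2,2) @ cyc 32  [W]
hop 4: (1,2) @ cyc 37  [W]
hop 5: (0,2) @ cyc 42  [W]
hop 6: (0,1) @ cyc 47  [S]
hop 7: (0,0) @ cyc 52  [S]

path = [(5,2), (4,2), (3,2), (2,2), (1,2), (0,2), (0,1), (0,0)]
arrival = 52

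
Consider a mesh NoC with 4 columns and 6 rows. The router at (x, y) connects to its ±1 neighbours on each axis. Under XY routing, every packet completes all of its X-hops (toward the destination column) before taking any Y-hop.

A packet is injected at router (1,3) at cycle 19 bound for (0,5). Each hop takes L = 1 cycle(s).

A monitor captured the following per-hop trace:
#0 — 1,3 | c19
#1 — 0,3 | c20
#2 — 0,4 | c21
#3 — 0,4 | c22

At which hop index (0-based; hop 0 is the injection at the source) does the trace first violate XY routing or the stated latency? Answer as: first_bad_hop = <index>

first_bad_hop = 3

[1] (-1,+0) / 1c ⇒ ok
[2] (+0,+1) / 1c ⇒ ok
[3] (+0,+0) / 1c ⇒ BAD: non-unit step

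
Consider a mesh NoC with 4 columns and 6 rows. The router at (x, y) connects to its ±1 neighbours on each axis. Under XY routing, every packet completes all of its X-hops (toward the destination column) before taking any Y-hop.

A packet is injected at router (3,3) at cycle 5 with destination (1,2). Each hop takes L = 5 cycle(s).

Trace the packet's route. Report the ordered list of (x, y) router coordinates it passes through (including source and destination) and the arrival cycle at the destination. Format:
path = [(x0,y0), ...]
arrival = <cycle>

t=5: at (3,3)
t=10: at (2,3) after W
t=15: at (1,3) after W
t=20: at (1,2) after S

path = [(3,3), (2,3), (1,3), (1,2)]
arrival = 20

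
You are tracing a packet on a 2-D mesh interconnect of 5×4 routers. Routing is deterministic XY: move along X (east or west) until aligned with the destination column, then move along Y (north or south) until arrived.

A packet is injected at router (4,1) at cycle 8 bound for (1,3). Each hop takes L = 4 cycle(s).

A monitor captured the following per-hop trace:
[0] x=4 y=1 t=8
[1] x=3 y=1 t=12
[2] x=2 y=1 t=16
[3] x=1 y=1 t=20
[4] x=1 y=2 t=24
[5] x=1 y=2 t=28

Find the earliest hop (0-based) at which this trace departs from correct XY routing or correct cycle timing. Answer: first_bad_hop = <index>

hop 1: step (-1,+0), +4 cyc — ok
hop 2: step (-1,+0), +4 cyc — ok
hop 3: step (-1,+0), +4 cyc — ok
hop 4: step (+0,+1), +4 cyc — ok
hop 5: step (+0,+0), +4 cyc — BAD: non-unit step

first_bad_hop = 5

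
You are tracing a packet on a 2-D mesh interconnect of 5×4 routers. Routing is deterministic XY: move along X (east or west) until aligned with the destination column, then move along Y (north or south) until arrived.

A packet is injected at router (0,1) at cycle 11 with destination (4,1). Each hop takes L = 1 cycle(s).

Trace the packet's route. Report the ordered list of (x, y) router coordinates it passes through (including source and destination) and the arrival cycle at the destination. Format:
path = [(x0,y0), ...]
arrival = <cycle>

path = [(0,1), (1,1), (2,1), (3,1), (4,1)]
arrival = 15

src (0,1)  cyc=11
E→(1,1)  cyc=12
E→(2,1)  cyc=13
E→(3,1)  cyc=14
E→(4,1)  cyc=15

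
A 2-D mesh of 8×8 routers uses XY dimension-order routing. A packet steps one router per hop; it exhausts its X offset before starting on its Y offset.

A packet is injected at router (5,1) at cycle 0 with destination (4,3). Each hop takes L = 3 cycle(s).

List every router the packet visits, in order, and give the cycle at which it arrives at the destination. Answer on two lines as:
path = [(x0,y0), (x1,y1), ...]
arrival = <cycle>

hop 0: (5,1) @ cyc 0
hop 1: (4,1) @ cyc 3  [W]
hop 2: (4,2) @ cyc 6  [N]
hop 3: (4,3) @ cyc 9  [N]

path = [(5,1), (4,1), (4,2), (4,3)]
arrival = 9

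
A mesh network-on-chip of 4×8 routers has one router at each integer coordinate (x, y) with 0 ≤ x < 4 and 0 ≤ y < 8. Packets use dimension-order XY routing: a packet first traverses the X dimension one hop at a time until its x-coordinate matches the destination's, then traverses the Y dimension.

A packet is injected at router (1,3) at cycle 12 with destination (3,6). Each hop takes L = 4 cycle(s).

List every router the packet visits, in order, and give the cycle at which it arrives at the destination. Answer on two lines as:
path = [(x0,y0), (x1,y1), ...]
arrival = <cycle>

src (1,3)  cyc=12
E→(2,3)  cyc=16
E→(3,3)  cyc=20
N→(3,4)  cyc=24
N→(3,5)  cyc=28
N→(3,6)  cyc=32

path = [(1,3), (2,3), (3,3), (3,4), (3,5), (3,6)]
arrival = 32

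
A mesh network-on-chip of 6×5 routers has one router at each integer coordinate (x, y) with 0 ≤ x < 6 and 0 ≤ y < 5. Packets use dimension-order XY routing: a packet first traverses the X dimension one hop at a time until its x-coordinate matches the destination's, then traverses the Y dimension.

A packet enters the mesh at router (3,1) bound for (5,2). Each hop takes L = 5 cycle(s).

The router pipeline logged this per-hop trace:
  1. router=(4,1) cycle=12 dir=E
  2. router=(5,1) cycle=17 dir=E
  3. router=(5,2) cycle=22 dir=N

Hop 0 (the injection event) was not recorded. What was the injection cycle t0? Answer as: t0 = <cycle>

cyc[1] = 12 and cyc[k] = t0 + k·L for every k.
Therefore t0 = 12 − L = 7.

t0 = 7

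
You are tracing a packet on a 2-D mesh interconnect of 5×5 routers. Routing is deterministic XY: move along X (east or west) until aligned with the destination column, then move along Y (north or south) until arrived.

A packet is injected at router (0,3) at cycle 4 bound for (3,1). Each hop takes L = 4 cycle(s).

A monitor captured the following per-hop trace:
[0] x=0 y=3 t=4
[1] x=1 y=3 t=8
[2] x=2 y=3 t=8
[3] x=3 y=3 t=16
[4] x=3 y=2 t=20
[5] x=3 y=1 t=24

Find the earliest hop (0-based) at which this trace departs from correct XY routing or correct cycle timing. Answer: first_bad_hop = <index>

hop 1: step (+1,+0), +4 cyc — ok
hop 2: step (+1,+0), +0 cyc — BAD: Δcyc=0≠L

first_bad_hop = 2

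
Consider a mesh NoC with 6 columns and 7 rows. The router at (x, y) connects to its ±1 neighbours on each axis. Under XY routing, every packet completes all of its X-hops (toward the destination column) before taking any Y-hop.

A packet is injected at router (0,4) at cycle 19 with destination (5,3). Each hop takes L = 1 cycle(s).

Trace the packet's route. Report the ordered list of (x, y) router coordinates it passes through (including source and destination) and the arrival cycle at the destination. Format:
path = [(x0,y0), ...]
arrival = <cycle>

#0 — 0,4 | c19
#1 — 1,4 | c20 | E
#2 — 2,4 | c21 | E
#3 — 3,4 | c22 | E
#4 — 4,4 | c23 | E
#5 — 5,4 | c24 | E
#6 — 5,3 | c25 | S

path = [(0,4), (1,4), (2,4), (3,4), (4,4), (5,4), (5,3)]
arrival = 25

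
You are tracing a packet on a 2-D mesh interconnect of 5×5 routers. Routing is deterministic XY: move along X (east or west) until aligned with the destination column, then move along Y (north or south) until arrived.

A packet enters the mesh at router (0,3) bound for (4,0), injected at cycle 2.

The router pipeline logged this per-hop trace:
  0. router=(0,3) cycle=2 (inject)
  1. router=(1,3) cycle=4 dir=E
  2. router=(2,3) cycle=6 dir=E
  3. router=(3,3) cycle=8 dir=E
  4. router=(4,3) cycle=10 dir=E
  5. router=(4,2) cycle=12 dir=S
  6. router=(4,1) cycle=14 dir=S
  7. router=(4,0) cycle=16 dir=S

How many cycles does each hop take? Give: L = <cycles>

From hop 0 (2) to hop 1 (4): +2 cycles.
Per-hop latency L = Δcyc = 2.

L = 2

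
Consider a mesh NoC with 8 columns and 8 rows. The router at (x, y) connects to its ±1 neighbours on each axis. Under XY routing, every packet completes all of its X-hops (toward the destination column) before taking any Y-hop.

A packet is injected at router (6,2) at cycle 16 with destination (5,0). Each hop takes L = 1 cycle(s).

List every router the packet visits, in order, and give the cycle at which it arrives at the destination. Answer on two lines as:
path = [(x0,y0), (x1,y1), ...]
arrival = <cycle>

  0. router=(6,2) cycle=16 (inject)
  1. router=(5,2) cycle=17 dir=W
  2. router=(5,1) cycle=18 dir=S
  3. router=(5,0) cycle=19 dir=S

path = [(6,2), (5,2), (5,1), (5,0)]
arrival = 19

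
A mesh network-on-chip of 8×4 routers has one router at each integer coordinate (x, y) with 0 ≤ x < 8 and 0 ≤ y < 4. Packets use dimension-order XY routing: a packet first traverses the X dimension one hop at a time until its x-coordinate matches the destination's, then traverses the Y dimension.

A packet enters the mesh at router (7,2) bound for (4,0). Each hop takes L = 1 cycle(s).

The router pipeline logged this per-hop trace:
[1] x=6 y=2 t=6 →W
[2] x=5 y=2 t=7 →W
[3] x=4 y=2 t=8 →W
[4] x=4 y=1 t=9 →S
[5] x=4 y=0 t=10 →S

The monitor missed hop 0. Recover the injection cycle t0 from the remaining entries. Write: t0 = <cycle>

At hop 1 the cycle is 6; in general cyc_k = t0 + kL.
Therefore t0 = 6 − L = 5.

t0 = 5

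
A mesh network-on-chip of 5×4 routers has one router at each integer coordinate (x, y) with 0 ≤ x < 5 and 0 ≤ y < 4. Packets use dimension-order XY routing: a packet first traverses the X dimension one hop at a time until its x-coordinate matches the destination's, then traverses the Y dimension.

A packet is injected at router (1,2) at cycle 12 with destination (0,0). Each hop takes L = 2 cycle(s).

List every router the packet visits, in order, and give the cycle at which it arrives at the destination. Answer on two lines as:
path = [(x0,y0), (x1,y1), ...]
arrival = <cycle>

path = [(1,2), (0,2), (0,1), (0,0)]
arrival = 18

hop 0: (1,2) @ cyc 12
hop 1: (0,2) @ cyc 14  [W]
hop 2: (0,1) @ cyc 16  [S]
hop 3: (0,0) @ cyc 18  [S]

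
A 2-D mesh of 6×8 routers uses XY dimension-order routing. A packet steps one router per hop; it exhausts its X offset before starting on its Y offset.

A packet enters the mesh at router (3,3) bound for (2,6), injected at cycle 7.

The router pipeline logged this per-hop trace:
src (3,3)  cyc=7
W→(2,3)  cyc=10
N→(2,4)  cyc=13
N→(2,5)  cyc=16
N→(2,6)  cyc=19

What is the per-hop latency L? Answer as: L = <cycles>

L = 3

Δcyc across hop 0→1: 10 − 7 = 3.
Per-hop latency L = Δcyc = 3.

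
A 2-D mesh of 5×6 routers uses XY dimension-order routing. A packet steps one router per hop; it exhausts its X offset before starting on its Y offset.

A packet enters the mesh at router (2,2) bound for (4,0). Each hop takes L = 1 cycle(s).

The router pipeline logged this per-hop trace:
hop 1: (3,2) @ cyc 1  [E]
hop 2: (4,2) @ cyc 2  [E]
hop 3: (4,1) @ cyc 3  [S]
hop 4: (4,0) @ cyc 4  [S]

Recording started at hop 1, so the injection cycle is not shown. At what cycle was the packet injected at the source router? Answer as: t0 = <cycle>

t0 = 0

Hop 1 reached at cycle 1; hop k is at t0 + k·L.
Therefore t0 = 1 − L = 0.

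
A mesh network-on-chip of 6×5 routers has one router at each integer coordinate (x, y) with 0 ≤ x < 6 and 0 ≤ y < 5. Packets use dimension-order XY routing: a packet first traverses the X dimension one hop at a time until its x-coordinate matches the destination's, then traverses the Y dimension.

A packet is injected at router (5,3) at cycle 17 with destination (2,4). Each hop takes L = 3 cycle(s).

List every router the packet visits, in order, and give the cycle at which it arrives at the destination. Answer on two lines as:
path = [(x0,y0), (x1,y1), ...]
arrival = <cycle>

path = [(5,3), (4,3), (3,3), (2,3), (2,4)]
arrival = 29

  0. router=(5,3) cycle=17 (inject)
  1. router=(4,3) cycle=20 dir=W
  2. router=(3,3) cycle=23 dir=W
  3. router=(2,3) cycle=26 dir=W
  4. router=(2,4) cycle=29 dir=N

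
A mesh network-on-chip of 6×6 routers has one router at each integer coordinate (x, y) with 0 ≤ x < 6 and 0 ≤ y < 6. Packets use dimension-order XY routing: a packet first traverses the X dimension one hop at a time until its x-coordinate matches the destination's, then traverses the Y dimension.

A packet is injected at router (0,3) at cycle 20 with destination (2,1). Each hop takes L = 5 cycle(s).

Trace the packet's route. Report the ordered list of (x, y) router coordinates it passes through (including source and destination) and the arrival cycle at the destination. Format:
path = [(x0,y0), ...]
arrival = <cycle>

[0] x=0 y=3 t=20
[1] x=1 y=3 t=25 →E
[2] x=2 y=3 t=30 →E
[3] x=2 y=2 t=35 →S
[4] x=2 y=1 t=40 →S

path = [(0,3), (1,3), (2,3), (2,2), (2,1)]
arrival = 40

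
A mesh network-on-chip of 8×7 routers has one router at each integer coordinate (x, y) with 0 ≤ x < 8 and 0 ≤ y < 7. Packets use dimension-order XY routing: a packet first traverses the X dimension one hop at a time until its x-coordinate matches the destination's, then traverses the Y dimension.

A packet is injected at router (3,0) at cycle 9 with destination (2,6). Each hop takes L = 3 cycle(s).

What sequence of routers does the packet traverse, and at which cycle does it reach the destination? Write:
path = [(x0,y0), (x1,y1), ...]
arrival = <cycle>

path = [(3,0), (2,0), (2,1), (2,2), (2,3), (2,4), (2,5), (2,6)]
arrival = 30

  0. router=(3,0) cycle=9 (inject)
  1. router=(2,0) cycle=12 dir=W
  2. router=(2,1) cycle=15 dir=N
  3. router=(2,2) cycle=18 dir=N
  4. router=(2,3) cycle=21 dir=N
  5. router=(2,4) cycle=24 dir=N
  6. router=(2,5) cycle=27 dir=N
  7. router=(2,6) cycle=30 dir=N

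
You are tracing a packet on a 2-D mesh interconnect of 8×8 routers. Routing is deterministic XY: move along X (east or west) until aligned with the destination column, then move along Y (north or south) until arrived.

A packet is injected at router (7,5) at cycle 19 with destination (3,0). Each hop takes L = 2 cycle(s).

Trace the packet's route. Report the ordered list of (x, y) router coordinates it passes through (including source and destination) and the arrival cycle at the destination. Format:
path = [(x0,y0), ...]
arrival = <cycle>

path = [(7,5), (6,5), (5,5), (4,5), (3,5), (3,4), (3,3), (3,2), (3,1), (3,0)]
arrival = 37

src (7,5)  cyc=19
W→(6,5)  cyc=21
W→(5,5)  cyc=23
W→(4,5)  cyc=25
W→(3,5)  cyc=27
S→(3,4)  cyc=29
S→(3,3)  cyc=31
S→(3,2)  cyc=33
S→(3,1)  cyc=35
S→(3,0)  cyc=37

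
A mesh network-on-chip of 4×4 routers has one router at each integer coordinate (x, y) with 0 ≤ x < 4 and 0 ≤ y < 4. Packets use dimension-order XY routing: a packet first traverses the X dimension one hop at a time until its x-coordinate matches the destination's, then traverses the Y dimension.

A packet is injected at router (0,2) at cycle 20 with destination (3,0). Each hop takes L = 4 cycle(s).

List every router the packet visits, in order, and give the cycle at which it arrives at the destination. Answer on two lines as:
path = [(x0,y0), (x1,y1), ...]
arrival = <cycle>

path = [(0,2), (1,2), (2,2), (3,2), (3,1), (3,0)]
arrival = 40

t=20: at (0,2)
t=24: at (1,2) after E
t=28: at (2,2) after E
t=32: at (3,2) after E
t=36: at (3,1) after S
t=40: at (3,0) after S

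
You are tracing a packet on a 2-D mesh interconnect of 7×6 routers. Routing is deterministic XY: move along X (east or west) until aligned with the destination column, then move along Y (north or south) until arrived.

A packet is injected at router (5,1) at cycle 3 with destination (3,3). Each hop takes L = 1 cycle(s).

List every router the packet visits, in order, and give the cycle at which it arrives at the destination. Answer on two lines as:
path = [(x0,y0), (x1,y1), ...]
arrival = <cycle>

path = [(5,1), (4,1), (3,1), (3,2), (3,3)]
arrival = 7

#0 — 5,1 | c3
#1 — 4,1 | c4 | W
#2 — 3,1 | c5 | W
#3 — 3,2 | c6 | N
#4 — 3,3 | c7 | N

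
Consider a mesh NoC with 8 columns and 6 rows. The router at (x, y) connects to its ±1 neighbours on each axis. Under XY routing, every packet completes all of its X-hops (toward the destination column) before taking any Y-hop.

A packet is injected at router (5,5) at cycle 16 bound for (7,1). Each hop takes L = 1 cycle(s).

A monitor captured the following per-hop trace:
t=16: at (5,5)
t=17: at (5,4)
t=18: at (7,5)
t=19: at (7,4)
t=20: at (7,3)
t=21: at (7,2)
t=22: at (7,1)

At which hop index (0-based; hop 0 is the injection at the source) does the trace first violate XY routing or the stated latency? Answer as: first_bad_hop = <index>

hop 1: step (+0,-1), +1 cyc — BAD: Y-move but x=5≠7

first_bad_hop = 1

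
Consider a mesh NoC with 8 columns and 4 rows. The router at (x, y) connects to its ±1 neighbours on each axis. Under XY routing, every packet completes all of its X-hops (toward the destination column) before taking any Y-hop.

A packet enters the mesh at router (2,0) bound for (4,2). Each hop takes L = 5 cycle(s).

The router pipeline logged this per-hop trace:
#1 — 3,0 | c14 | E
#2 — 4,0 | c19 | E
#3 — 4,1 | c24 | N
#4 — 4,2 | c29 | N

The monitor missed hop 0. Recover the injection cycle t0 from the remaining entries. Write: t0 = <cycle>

The first recorded entry is hop 1 at cycle 14.
t0 = cyc[1] − L = 14 − 5 = 9.

t0 = 9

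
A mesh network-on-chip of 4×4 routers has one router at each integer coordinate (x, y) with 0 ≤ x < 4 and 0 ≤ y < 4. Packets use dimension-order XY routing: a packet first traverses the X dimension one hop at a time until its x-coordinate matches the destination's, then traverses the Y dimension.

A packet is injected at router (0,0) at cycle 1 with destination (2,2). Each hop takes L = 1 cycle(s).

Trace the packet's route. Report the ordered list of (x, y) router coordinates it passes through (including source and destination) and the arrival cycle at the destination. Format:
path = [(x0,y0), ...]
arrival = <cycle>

path = [(0,0), (1,0), (2,0), (2,1), (2,2)]
arrival = 5

#0 — 0,0 | c1
#1 — 1,0 | c2 | E
#2 — 2,0 | c3 | E
#3 — 2,1 | c4 | N
#4 — 2,2 | c5 | N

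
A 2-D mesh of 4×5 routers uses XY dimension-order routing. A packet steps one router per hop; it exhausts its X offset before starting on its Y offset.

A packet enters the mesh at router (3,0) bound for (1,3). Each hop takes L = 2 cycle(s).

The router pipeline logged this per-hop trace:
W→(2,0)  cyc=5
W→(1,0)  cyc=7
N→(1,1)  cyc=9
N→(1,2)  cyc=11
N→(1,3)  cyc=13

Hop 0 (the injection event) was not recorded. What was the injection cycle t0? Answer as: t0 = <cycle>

The first recorded entry is hop 1 at cycle 5.
Therefore t0 = 5 − L = 3.

t0 = 3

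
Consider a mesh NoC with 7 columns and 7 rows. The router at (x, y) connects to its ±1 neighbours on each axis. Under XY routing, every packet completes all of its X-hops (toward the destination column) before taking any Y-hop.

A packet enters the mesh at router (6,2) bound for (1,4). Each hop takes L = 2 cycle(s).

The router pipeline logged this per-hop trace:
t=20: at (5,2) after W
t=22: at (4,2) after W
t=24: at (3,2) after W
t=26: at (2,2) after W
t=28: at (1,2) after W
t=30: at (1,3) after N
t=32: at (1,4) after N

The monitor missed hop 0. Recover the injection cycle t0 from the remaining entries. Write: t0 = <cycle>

The first recorded entry is hop 1 at cycle 20.
Therefore t0 = 20 − L = 18.

t0 = 18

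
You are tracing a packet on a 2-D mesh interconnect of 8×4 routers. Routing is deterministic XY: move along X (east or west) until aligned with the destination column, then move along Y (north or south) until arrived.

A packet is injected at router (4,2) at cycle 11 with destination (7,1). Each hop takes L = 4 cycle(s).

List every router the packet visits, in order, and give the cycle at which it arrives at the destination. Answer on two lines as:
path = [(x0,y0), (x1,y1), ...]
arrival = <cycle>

path = [(4,2), (5,2), (6,2), (7,2), (7,1)]
arrival = 27

src (4,2)  cyc=11
E→(5,2)  cyc=15
E→(6,2)  cyc=19
E→(7,2)  cyc=23
S→(7,1)  cyc=27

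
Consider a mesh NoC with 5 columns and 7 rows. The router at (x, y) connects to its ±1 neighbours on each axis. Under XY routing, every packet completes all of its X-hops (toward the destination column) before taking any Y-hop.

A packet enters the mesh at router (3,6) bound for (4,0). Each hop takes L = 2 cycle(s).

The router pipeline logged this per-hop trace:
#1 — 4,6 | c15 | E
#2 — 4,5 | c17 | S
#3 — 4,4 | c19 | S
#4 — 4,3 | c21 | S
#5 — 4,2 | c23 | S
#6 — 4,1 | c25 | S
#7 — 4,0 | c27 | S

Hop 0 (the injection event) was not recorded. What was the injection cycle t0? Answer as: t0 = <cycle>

Hop 1 reached at cycle 15; hop k is at t0 + k·L.
So t0 = 15 − 1·2 = 13.

t0 = 13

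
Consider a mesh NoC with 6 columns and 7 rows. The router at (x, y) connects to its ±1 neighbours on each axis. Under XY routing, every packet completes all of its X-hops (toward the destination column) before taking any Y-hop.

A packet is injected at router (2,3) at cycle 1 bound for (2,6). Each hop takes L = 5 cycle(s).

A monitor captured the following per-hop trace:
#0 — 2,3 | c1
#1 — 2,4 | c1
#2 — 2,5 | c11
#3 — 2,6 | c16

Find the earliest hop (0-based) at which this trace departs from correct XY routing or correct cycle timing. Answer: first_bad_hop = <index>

first_bad_hop = 1

hop 1: step (+0,+1), +0 cyc — BAD: Δcyc=0≠L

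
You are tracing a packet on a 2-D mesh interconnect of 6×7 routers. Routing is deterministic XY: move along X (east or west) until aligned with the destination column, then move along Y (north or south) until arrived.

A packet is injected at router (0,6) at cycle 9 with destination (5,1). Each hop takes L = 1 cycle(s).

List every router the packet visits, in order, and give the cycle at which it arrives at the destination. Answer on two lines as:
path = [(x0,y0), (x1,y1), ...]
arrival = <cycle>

path = [(0,6), (1,6), (2,6), (3,6), (4,6), (5,6), (5,5), (5,4), (5,3), (5,2), (5,1)]
arrival = 19

[0] x=0 y=6 t=9
[1] x=1 y=6 t=10 →E
[2] x=2 y=6 t=11 →E
[3] x=3 y=6 t=12 →E
[4] x=4 y=6 t=13 →E
[5] x=5 y=6 t=14 →E
[6] x=5 y=5 t=15 →S
[7] x=5 y=4 t=16 →S
[8] x=5 y=3 t=17 →S
[9] x=5 y=2 t=18 →S
[10] x=5 y=1 t=19 →S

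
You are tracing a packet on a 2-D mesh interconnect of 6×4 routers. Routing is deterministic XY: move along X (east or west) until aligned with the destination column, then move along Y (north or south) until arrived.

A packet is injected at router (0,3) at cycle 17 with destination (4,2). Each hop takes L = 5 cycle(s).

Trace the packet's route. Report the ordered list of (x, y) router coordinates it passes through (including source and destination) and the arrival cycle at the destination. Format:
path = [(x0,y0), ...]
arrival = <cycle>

path = [(0,3), (1,3), (2,3), (3,3), (4,3), (4,2)]
arrival = 42

[0] x=0 y=3 t=17
[1] x=1 y=3 t=22 →E
[2] x=2 y=3 t=27 →E
[3] x=3 y=3 t=32 →E
[4] x=4 y=3 t=37 →E
[5] x=4 y=2 t=42 →S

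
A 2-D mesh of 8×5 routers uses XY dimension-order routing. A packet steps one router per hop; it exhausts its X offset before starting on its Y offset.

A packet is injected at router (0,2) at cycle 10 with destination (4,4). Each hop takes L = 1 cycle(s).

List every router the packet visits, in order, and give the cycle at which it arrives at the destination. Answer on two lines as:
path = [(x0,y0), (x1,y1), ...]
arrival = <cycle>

src (0,2)  cyc=10
E→(1,2)  cyc=11
E→(2,2)  cyc=12
E→(3,2)  cyc=13
E→(4,2)  cyc=14
N→(4,3)  cyc=15
N→(4,4)  cyc=16

path = [(0,2), (1,2), (2,2), (3,2), (4,2), (4,3), (4,4)]
arrival = 16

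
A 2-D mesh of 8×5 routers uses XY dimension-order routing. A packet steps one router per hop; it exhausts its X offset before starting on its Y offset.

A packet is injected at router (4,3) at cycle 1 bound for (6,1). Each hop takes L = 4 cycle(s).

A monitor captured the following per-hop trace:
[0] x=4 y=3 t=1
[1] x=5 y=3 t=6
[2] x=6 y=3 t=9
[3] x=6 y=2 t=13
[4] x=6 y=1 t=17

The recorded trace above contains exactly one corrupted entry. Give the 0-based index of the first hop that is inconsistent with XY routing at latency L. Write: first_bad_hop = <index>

first_bad_hop = 1

[1] (+1,+0) / 5c ⇒ BAD: Δcyc=5≠L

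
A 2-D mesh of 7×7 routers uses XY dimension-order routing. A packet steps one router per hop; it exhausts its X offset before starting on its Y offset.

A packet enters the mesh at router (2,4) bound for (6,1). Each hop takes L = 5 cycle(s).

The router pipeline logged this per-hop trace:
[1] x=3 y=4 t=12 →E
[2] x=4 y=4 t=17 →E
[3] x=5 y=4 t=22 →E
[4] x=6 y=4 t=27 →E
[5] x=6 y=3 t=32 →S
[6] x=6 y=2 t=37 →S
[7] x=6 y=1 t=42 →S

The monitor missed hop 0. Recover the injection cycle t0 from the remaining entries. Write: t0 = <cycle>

The first recorded entry is hop 1 at cycle 12.
So t0 = 12 − 1·5 = 7.

t0 = 7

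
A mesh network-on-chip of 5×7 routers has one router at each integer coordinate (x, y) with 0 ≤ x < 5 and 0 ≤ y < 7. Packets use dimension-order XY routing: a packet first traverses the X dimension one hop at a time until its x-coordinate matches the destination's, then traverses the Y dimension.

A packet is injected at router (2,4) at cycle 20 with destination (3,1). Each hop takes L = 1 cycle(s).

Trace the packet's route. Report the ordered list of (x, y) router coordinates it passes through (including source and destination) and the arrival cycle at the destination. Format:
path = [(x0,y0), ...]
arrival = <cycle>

path = [(2,4), (3,4), (3,3), (3,2), (3,1)]
arrival = 24

hop 0: (2,4) @ cyc 20
hop 1: (3,4) @ cyc 21  [E]
hop 2: (3,3) @ cyc 22  [S]
hop 3: (3,2) @ cyc 23  [S]
hop 4: (3,1) @ cyc 24  [S]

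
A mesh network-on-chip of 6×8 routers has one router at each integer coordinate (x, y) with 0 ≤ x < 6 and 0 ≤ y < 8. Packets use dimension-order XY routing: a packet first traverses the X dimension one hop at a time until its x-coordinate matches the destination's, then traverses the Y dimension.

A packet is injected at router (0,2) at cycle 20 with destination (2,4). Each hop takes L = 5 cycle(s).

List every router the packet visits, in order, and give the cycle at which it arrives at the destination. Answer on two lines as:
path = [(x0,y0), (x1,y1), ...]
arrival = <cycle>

hop 0: (0,2) @ cyc 20
hop 1: (1,2) @ cyc 25  [E]
hop 2: (2,2) @ cyc 30  [E]
hop 3: (2,3) @ cyc 35  [N]
hop 4: (2,4) @ cyc 40  [N]

path = [(0,2), (1,2), (2,2), (2,3), (2,4)]
arrival = 40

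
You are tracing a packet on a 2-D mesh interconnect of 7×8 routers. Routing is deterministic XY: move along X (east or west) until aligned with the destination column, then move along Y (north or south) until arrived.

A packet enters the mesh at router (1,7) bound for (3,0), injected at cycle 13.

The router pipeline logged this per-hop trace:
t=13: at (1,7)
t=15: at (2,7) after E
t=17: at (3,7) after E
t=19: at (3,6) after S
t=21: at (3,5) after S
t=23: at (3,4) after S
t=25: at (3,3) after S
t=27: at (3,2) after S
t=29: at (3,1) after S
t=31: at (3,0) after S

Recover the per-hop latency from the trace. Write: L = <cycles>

L = 2

cyc[1] − cyc[0] = 15 − 13 = 2.
Each hop adds L, hence L = 2.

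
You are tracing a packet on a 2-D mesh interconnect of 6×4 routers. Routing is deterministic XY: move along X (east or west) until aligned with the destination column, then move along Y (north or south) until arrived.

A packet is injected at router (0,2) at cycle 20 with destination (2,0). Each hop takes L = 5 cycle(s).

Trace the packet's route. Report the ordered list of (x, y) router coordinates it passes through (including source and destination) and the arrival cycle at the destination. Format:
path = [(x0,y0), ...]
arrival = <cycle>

#0 — 0,2 | c20
#1 — 1,2 | c25 | E
#2 — 2,2 | c30 | E
#3 — 2,1 | c35 | S
#4 — 2,0 | c40 | S

path = [(0,2), (1,2), (2,2), (2,1), (2,0)]
arrival = 40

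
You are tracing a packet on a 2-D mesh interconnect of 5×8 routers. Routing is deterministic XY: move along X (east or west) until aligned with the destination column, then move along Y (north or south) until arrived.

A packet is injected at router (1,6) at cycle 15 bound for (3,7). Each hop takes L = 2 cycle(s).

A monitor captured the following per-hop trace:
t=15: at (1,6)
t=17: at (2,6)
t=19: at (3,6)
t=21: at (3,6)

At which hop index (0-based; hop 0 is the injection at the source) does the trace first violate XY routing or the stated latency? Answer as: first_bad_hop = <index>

first_bad_hop = 3

hop 1: step (+1,+0), +2 cyc — ok
hop 2: step (+1,+0), +2 cyc — ok
hop 3: step (+0,+0), +2 cyc — BAD: non-unit step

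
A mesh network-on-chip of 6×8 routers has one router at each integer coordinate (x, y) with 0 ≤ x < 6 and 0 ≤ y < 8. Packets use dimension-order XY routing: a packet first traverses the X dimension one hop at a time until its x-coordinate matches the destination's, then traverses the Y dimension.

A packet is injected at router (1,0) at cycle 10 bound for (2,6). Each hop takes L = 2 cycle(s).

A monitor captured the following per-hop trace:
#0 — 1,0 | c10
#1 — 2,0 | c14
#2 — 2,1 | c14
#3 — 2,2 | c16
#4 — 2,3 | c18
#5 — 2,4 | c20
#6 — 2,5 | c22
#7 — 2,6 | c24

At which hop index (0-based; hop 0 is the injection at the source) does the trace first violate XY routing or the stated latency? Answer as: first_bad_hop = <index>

first_bad_hop = 1

check 1→ d=(1,0) cyc+4: BAD: Δcyc=4≠L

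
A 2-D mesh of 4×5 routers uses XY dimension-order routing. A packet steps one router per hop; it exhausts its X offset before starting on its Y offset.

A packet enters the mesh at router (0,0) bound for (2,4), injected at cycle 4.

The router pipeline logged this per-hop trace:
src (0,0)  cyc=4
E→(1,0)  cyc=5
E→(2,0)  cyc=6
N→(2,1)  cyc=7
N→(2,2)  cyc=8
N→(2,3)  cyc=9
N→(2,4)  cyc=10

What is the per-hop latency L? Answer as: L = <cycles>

Between hops 0 and 1 the cycle counter advances 5 − 4 = 1.
One hop costs L cycles, so L = 1.

L = 1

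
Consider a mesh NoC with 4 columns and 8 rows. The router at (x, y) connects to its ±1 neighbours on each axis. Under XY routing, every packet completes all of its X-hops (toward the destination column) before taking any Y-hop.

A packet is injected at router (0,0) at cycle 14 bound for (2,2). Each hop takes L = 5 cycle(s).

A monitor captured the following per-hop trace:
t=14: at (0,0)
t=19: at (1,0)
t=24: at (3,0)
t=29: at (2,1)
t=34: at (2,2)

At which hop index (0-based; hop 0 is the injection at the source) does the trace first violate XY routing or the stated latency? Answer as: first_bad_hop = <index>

check 1→ d=(1,0) cyc+5: ok
check 2→ d=(2,0) cyc+5: BAD: non-unit step

first_bad_hop = 2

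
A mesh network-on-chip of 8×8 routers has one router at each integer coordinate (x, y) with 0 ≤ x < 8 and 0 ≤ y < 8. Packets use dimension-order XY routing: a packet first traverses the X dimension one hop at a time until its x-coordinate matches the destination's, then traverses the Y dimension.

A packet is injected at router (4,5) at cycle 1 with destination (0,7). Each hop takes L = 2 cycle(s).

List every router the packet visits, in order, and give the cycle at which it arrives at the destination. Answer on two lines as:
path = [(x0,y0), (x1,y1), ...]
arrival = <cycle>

hop 0: (4,5) @ cyc 1
hop 1: (3,5) @ cyc 3  [W]
hop 2: (2,5) @ cyc 5  [W]
hop 3: (1,5) @ cyc 7  [W]
hop 4: (0,5) @ cyc 9  [W]
hop 5: (0,6) @ cyc 11  [N]
hop 6: (0,7) @ cyc 13  [N]

path = [(4,5), (3,5), (2,5), (1,5), (0,5), (0,6), (0,7)]
arrival = 13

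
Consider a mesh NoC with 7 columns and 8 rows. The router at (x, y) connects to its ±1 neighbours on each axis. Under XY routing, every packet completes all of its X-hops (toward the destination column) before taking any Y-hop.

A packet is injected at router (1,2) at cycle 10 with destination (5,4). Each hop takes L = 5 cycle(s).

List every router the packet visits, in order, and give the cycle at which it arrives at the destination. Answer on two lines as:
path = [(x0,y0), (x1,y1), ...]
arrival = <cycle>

path = [(1,2), (2,2), (3,2), (4,2), (5,2), (5,3), (5,4)]
arrival = 40

src (1,2)  cyc=10
E→(2,2)  cyc=15
E→(3,2)  cyc=20
E→(4,2)  cyc=25
E→(5,2)  cyc=30
N→(5,3)  cyc=35
N→(5,4)  cyc=40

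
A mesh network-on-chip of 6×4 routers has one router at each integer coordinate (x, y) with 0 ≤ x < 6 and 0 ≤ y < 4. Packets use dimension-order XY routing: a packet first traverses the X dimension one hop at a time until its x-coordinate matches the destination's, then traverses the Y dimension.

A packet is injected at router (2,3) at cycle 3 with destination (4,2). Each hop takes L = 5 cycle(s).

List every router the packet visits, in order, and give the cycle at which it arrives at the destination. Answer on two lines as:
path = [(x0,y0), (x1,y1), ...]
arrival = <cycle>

#0 — 2,3 | c3
#1 — 3,3 | c8 | E
#2 — 4,3 | c13 | E
#3 — 4,2 | c18 | S

path = [(2,3), (3,3), (4,3), (4,2)]
arrival = 18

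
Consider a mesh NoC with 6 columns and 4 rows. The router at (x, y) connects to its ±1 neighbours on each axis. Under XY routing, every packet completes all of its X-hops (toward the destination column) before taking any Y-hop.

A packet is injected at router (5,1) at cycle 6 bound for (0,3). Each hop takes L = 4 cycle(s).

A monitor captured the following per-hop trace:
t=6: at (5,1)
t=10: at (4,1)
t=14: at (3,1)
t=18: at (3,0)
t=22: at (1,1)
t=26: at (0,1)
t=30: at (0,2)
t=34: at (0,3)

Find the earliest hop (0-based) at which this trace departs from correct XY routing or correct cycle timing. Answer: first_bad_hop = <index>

first_bad_hop = 3

[1] (-1,+0) / 4c ⇒ ok
[2] (-1,+0) / 4c ⇒ ok
[3] (+0,-1) / 4c ⇒ BAD: Y-move but x=3≠0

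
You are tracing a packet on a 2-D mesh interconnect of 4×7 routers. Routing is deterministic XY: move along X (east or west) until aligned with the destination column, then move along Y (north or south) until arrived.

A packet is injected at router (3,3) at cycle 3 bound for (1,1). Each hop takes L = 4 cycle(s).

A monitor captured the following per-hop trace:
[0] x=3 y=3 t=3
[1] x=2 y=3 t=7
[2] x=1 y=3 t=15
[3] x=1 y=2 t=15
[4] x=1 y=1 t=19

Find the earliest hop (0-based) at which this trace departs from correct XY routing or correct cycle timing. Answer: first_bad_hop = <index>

hop 1: step (-1,+0), +4 cyc — ok
hop 2: step (-1,+0), +8 cyc — BAD: Δcyc=8≠L

first_bad_hop = 2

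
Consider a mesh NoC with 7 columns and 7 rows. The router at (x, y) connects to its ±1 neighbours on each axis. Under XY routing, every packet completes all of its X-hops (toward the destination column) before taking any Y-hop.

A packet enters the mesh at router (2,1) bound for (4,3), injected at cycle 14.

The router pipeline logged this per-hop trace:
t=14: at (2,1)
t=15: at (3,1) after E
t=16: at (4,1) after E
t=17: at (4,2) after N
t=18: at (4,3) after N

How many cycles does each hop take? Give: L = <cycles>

Between hops 0 and 1 the cycle counter advances 15 − 14 = 1.
That increment is L by definition: L = 1.

L = 1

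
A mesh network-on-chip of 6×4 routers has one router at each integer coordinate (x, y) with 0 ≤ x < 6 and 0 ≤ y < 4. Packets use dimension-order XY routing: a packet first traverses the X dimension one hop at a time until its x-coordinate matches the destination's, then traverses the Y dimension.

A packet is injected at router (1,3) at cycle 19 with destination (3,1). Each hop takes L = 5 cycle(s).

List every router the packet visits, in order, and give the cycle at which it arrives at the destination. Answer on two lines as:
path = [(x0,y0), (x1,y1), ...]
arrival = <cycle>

  0. router=(1,3) cycle=19 (inject)
  1. router=(2,3) cycle=24 dir=E
  2. router=(3,3) cycle=29 dir=E
  3. router=(3,2) cycle=34 dir=S
  4. router=(3,1) cycle=39 dir=S

path = [(1,3), (2,3), (3,3), (3,2), (3,1)]
arrival = 39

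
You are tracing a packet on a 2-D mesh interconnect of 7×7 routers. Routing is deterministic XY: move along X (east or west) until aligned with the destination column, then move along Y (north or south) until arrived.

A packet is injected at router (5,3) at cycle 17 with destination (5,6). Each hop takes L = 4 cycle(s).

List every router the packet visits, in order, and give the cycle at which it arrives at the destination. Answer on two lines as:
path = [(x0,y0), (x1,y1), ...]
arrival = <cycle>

src (5,3)  cyc=17
N→(5,4)  cyc=21
N→(5,5)  cyc=25
N→(5,6)  cyc=29

path = [(5,3), (5,4), (5,5), (5,6)]
arrival = 29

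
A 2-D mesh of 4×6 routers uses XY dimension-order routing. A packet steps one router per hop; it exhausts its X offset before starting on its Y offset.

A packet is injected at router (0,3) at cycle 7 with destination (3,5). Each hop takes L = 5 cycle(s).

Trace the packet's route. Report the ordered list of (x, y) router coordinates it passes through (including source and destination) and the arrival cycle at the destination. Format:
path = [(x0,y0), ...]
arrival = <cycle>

  0. router=(0,3) cycle=7 (inject)
  1. router=(1,3) cycle=12 dir=E
  2. router=(2,3) cycle=17 dir=E
  3. router=(3,3) cycle=22 dir=E
  4. router=(3,4) cycle=27 dir=N
  5. router=(3,5) cycle=32 dir=N

path = [(0,3), (1,3), (2,3), (3,3), (3,4), (3,5)]
arrival = 32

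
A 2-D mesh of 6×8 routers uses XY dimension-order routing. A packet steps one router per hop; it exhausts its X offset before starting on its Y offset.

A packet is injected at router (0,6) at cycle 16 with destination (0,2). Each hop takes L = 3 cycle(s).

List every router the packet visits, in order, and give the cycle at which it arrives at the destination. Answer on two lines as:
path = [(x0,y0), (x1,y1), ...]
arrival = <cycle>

path = [(0,6), (0,5), (0,4), (0,3), (0,2)]
arrival = 28

[0] x=0 y=6 t=16
[1] x=0 y=5 t=19 →S
[2] x=0 y=4 t=22 →S
[3] x=0 y=3 t=25 →S
[4] x=0 y=2 t=28 →S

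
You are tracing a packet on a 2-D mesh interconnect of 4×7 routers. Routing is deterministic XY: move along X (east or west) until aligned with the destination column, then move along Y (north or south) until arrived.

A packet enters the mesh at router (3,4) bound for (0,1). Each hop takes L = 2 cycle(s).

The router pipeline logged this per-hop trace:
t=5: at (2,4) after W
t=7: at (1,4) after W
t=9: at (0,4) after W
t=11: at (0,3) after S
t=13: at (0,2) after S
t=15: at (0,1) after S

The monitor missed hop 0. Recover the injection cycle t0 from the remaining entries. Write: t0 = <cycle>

t0 = 3

At hop 1 the cycle is 5; in general cyc_k = t0 + kL.
t0 = cyc[1] − L = 5 − 2 = 3.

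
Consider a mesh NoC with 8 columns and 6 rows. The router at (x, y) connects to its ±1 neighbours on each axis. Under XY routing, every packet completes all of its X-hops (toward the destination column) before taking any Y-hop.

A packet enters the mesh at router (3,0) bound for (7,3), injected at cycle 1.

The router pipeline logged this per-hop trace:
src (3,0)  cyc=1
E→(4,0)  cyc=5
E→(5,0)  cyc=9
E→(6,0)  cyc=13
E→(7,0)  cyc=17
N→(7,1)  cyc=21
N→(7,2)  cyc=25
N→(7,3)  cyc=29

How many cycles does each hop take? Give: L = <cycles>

From hop 0 (1) to hop 1 (5): +4 cycles.
Each hop adds L, hence L = 4.

L = 4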